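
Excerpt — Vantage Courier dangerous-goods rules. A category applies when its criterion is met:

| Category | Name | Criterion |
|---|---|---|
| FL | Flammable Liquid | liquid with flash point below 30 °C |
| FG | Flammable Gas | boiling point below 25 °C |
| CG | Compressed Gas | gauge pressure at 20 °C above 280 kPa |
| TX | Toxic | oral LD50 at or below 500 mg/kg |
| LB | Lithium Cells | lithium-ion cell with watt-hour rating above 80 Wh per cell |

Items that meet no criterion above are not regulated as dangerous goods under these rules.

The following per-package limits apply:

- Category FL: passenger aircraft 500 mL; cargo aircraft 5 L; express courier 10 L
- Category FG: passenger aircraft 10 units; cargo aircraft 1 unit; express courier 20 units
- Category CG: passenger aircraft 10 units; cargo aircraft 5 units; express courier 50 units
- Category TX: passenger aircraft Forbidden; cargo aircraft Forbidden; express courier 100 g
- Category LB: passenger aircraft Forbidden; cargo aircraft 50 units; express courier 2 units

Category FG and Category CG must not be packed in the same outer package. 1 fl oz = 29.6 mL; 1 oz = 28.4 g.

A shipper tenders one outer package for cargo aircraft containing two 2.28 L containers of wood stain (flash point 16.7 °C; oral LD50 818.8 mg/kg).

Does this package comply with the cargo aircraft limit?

Yes

The wood stain has flash point 16.7 °C, which is < 30 °C, so it is Category FL (Flammable Liquid).
Category FL quantity: two 2.28 L containers = 4.56 L.
That is within the Category FL cargo aircraft limit of 5 L.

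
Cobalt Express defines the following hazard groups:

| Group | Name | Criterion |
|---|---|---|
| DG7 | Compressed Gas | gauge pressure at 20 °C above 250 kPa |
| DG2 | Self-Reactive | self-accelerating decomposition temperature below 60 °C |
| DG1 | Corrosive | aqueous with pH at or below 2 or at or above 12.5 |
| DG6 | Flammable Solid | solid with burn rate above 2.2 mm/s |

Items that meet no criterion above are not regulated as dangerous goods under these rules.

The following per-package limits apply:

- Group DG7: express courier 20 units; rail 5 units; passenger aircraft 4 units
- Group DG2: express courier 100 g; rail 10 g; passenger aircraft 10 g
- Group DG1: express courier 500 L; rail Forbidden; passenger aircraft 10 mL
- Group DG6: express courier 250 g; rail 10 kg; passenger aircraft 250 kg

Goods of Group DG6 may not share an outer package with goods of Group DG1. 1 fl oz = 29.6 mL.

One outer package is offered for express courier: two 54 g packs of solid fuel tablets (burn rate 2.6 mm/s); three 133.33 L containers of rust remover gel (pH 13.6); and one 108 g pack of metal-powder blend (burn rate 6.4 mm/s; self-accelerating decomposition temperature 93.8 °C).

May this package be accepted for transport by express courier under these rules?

No

The solid fuel tablets have burn rate 2.6 mm/s, which is > 2.2 mm/s, so they are Group DG6 (Flammable Solid).
Rust remover gel: pH 13.6 ≥ 12.5 → Group DG1 (Corrosive).
Metal-powder blend: burn rate 6.4 mm/s > 2.2 mm/s → Group DG6 (Flammable Solid).
Group DG6 net quantity: (two 54 g packs = 108 g) + 108 g = 216 g.
216 g is within the express courier limit of 250 g for Group DG6.
Group DG1 quantity: three 133.33 L containers = 399.99 L.
399.99 L is within the express courier limit of 500 L for Group DG1.
Group DG6 and Group DG1 may not share an outer package.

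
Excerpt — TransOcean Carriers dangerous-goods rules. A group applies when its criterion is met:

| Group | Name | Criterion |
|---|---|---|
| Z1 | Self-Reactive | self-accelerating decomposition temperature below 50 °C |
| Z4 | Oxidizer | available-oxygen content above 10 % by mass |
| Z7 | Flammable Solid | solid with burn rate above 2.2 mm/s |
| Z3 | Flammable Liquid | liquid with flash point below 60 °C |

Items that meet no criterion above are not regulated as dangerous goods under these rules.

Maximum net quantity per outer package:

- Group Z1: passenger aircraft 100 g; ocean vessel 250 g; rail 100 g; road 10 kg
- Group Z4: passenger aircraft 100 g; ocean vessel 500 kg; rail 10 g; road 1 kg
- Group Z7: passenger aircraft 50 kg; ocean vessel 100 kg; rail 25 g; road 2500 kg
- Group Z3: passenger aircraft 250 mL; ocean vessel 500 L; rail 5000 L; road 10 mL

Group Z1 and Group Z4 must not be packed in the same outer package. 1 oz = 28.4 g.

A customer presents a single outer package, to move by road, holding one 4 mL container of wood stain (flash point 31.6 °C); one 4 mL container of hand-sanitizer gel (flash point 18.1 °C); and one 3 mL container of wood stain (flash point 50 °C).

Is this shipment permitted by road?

No

With flash point 31.6 °C (< 60 °C), the wood stain falls in Group Z3.
Hand-sanitizer gel: flash point 18.1 °C < 60 °C → Group Z3 (Flammable Liquid).
Flash point 50 °C meets the Group Z3 criterion (Flammable Liquid), so the wood stain is Group Z3.
Total Group Z3: 4 mL + 4 mL + 3 mL = 11 mL.
11 mL exceeds the road limit of 10 mL for Group Z3.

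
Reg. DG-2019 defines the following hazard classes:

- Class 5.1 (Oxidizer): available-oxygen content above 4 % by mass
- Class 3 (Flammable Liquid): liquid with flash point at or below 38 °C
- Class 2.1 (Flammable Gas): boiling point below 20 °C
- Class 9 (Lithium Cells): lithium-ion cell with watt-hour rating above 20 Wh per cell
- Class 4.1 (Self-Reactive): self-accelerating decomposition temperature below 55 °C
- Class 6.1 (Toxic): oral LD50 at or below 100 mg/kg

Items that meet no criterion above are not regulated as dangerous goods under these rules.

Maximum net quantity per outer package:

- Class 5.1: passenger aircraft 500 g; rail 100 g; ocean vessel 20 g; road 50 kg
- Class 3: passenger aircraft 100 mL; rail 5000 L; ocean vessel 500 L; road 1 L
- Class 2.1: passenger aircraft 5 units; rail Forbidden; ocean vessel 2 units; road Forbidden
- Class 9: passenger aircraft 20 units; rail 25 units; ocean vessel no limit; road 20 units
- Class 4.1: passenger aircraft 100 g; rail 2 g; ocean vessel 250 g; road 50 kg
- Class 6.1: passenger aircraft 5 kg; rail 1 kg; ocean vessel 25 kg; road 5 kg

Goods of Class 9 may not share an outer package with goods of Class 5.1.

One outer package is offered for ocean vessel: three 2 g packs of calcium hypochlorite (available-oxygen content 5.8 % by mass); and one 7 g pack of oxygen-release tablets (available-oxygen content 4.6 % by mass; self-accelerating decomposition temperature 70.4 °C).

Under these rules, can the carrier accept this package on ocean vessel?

Yes

The calcium hypochlorite has available-oxygen content 5.8 % by mass, which is > 4 % by mass, so it is Class 5.1 (Oxidizer).
The oxygen-release tablets have available-oxygen content 4.6 % by mass, which is > 4 % by mass, so they are Class 5.1 (Oxidizer).
Class 5.1 net quantity: (three 2 g packs = 6 g) + 7 g = 13 g.
13 g is within the ocean vessel limit of 20 g for Class 5.1.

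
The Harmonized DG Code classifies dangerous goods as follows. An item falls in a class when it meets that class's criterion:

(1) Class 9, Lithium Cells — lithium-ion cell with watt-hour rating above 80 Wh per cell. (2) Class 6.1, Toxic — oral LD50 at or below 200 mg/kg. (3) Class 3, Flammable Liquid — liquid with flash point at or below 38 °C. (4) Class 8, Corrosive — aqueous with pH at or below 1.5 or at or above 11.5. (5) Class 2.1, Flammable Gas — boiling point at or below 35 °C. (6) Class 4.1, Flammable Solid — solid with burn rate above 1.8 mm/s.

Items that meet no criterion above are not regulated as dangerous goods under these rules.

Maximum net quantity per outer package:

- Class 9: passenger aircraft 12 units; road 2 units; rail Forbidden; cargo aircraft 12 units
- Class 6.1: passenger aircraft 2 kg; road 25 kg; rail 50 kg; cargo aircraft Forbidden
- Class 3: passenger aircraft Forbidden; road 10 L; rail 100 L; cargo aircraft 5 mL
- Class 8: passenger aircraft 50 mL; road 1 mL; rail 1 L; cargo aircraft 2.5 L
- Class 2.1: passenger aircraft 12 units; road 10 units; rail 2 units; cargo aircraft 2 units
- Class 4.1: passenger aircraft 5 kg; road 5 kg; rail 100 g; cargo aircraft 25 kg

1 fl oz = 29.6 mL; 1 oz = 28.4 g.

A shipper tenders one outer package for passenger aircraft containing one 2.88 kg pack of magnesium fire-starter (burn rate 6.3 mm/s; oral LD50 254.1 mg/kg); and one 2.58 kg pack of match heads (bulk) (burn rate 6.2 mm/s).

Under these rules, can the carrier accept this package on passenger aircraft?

Magnesium fire-starter: burn rate 6.3 mm/s > 1.8 mm/s → Class 4.1 (Flammable Solid).
Burn rate 6.2 mm/s meets the Class 4.1 criterion (Flammable Solid), so the match heads (bulk) are Class 4.1.
Total Class 4.1: 2.88 kg + 2.58 kg = 5.46 kg.
5.46 kg > 5 kg (passenger aircraft limit, Class 4.1) — over the limit.

No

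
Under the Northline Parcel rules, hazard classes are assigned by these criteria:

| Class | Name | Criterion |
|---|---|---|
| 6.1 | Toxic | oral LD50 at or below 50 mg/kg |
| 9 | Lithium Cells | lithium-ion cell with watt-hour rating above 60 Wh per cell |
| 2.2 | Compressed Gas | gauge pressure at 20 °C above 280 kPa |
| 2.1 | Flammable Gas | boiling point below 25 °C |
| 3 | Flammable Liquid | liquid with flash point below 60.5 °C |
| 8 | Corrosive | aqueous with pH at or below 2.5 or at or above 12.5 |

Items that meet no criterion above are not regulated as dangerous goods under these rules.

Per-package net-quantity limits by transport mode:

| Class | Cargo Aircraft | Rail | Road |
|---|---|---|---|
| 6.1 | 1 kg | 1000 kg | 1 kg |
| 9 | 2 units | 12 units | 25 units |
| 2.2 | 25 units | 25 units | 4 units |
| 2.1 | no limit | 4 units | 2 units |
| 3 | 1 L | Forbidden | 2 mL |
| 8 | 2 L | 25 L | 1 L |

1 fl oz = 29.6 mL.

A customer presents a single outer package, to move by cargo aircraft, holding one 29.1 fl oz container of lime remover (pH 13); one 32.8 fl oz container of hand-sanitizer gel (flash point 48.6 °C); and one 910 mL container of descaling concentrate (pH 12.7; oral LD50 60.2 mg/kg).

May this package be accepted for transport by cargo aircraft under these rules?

pH 13 meets the Class 8 criterion (Corrosive), so the lime remover is Class 8.
Hand-sanitizer gel: flash point 48.6 °C < 60.5 °C → Class 3 (Flammable Liquid).
Descaling concentrate: pH 12.7 ≥ 12.5 → Class 8 (Corrosive).
Class 8 net quantity: (one 29.1 fl oz container = 861.36 mL) + 910 mL = 1771.36 mL.
1771.36 mL ≤ 2 L (cargo aircraft limit, Class 8) — within limit.
Class 3 quantity: one 32.8 fl oz container = 970.88 mL.
970.88 mL is within the cargo aircraft limit of 1 L for Class 3.
Every hazard class is within its cargo aircraft limit and no segregation rule is violated.

Yes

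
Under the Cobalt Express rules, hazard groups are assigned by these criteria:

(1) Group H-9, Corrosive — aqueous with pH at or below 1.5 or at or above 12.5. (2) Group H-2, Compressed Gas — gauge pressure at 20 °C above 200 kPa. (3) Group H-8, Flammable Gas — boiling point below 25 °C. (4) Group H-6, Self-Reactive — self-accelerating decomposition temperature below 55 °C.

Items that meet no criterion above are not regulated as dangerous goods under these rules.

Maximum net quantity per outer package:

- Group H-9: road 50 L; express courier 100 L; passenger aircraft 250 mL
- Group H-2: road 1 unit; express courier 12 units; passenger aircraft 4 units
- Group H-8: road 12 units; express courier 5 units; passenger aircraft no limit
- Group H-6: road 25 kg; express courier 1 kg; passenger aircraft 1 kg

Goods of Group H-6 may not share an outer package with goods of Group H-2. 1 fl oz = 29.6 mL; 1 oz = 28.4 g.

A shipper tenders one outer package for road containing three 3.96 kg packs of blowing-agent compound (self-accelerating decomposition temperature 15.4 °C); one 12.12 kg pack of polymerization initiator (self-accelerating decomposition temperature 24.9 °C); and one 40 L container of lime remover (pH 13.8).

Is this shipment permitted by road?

Yes

Self-accelerating decomposition temperature 15.4 °C meets the Group H-6 criterion (Self-Reactive), so the blowing-agent compound is Group H-6.
With self-accelerating decomposition temperature 24.9 °C (< 55 °C), the polymerization initiator falls in Group H-6.
Lime remover: pH 13.8 ≥ 12.5 → Group H-9 (Corrosive).
Group H-6 net quantity: (three 3.96 kg packs = 11.88 kg) + 12.12 kg = 24 kg.
24 kg ≤ 25 kg (road limit, Group H-6) — within limit.
Group H-9 quantity: 40 L.
40 L ≤ 50 L (road limit, Group H-9) — within limit.
The segregation rule (Group H-6 with Group H-2) does not apply to Group H-6 with Group H-9.
Every hazard group is within its road limit and no segregation rule is violated.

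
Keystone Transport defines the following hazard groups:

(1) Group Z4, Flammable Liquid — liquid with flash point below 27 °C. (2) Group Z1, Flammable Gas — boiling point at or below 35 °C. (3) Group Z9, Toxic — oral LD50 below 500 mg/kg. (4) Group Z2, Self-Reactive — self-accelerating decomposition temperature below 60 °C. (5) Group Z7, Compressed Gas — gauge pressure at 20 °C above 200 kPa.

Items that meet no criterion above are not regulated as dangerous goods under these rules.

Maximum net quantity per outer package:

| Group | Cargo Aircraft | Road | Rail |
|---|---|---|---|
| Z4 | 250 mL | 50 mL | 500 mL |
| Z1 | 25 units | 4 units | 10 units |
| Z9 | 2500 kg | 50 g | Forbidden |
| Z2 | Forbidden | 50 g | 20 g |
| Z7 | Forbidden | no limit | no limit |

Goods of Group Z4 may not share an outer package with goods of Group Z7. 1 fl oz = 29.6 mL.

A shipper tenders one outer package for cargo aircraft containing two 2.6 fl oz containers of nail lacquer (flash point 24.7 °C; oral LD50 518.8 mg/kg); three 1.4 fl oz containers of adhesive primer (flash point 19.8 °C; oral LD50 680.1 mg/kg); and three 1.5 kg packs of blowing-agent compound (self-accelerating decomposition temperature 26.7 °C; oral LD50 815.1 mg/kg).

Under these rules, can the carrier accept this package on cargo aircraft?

Flash point 24.7 °C meets the Group Z4 criterion (Flammable Liquid), so the nail lacquer is Group Z4.
Flash point 19.8 °C meets the Group Z4 criterion (Flammable Liquid), so the adhesive primer is Group Z4.
Self-accelerating decomposition temperature 26.7 °C meets the Group Z2 criterion (Self-Reactive), so the blowing-agent compound is Group Z2.
Group Z4 net quantity: (two 2.6 fl oz containers = 153.92 mL) + (three 1.4 fl oz containers = 124.32 mL) = 278.24 mL.
278.24 mL > 250 mL (cargo aircraft limit, Group Z4) — over the limit.
Group Z2 quantity: three 1.5 kg packs = 4.5 kg.
Group Z2 is Forbidden by cargo aircraft.
The segregation rule (Group Z4 with Group Z7) does not apply to Group Z4 with Group Z2.

No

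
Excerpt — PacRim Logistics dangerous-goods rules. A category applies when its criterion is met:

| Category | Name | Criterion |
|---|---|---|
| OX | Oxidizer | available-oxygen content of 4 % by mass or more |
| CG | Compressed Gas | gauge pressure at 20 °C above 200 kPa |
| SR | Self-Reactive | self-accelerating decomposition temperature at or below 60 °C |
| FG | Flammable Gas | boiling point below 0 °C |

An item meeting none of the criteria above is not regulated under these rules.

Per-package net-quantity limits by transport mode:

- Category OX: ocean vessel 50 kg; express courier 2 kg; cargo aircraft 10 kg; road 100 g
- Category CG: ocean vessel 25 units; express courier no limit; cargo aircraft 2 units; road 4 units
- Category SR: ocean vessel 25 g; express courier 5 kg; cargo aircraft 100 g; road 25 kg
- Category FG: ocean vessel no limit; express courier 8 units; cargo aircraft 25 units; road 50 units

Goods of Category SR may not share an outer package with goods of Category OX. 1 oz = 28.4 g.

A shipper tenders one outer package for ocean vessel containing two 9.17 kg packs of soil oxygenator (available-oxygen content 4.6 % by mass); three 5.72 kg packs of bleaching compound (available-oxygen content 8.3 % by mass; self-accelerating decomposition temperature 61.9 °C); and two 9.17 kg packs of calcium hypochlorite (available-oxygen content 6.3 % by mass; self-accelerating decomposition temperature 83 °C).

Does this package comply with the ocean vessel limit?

No

The soil oxygenator has available-oxygen content 4.6 % by mass, which is ≥ 4 % by mass, so it is Category OX (Oxidizer).
Bleaching compound: available-oxygen content 8.3 % by mass ≥ 4 % by mass → Category OX (Oxidizer).
Available-oxygen content 6.3 % by mass meets the Category OX criterion (Oxidizer), so the calcium hypochlorite is Category OX.
Category OX net quantity: (two 9.17 kg packs = 18.34 kg) + (three 5.72 kg packs = 17.16 kg) + (two 9.17 kg packs = 18.34 kg) = 53.84 kg.
That exceeds the Category OX ocean vessel limit of 50 kg.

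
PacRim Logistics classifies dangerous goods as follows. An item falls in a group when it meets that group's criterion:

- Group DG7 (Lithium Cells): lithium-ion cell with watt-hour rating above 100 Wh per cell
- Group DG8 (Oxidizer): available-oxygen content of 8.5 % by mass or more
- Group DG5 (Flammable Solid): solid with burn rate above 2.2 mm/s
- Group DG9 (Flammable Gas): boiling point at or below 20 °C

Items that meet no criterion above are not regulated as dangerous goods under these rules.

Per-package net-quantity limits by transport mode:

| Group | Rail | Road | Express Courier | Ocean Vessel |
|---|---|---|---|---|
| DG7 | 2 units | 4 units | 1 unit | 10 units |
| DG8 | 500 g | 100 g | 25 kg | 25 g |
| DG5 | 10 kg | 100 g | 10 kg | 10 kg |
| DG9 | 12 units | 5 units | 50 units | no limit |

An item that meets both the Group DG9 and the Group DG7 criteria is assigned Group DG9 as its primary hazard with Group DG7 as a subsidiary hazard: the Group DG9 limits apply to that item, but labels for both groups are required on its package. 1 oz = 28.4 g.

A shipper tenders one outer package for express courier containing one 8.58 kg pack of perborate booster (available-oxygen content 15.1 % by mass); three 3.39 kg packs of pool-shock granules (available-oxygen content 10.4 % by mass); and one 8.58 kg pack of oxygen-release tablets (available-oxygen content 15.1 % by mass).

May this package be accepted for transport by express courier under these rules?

With available-oxygen content 15.1 % by mass (≥ 8.5 % by mass), the perborate booster falls in Group DG8.
With available-oxygen content 10.4 % by mass (≥ 8.5 % by mass), the pool-shock granules fall in Group DG8.
With available-oxygen content 15.1 % by mass (≥ 8.5 % by mass), the oxygen-release tablets fall in Group DG8.
Total Group DG8: 8.58 kg + (three 3.39 kg packs = 10.17 kg) + 8.58 kg = 27.33 kg.
That exceeds the Group DG8 express courier limit of 25 kg.

No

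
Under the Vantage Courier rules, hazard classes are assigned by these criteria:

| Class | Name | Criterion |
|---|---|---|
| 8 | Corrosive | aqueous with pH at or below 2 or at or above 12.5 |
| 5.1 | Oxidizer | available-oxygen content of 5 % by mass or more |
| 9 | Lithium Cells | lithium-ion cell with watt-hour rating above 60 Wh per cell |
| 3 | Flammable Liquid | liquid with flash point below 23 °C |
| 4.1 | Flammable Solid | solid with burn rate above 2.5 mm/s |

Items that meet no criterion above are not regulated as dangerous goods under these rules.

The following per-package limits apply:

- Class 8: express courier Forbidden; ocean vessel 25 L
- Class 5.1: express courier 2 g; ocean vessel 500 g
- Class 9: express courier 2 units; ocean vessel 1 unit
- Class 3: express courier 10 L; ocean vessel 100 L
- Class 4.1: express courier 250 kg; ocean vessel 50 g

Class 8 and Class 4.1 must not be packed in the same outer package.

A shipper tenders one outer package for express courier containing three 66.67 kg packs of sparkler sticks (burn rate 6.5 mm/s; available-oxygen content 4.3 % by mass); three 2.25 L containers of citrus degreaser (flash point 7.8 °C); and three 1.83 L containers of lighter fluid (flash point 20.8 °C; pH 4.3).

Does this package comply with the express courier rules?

No

With burn rate 6.5 mm/s (> 2.5 mm/s), the sparkler sticks fall in Class 4.1.
The citrus degreaser has flash point 7.8 °C, which is < 23 °C, so it is Class 3 (Flammable Liquid).
With flash point 20.8 °C (< 23 °C), the lighter fluid falls in Class 3.
Total Class 3: (three 2.25 L containers = 6.75 L) + (three 1.83 L containers = 5.49 L) = 12.24 L.
That exceeds the Class 3 express courier limit of 10 L.
Class 4.1 quantity: three 66.67 kg packs = 200.01 kg.
200.01 kg is within the express courier limit of 250 kg for Class 4.1.
The segregation rule (Class 8 with Class 4.1) does not apply to Class 3 with Class 4.1.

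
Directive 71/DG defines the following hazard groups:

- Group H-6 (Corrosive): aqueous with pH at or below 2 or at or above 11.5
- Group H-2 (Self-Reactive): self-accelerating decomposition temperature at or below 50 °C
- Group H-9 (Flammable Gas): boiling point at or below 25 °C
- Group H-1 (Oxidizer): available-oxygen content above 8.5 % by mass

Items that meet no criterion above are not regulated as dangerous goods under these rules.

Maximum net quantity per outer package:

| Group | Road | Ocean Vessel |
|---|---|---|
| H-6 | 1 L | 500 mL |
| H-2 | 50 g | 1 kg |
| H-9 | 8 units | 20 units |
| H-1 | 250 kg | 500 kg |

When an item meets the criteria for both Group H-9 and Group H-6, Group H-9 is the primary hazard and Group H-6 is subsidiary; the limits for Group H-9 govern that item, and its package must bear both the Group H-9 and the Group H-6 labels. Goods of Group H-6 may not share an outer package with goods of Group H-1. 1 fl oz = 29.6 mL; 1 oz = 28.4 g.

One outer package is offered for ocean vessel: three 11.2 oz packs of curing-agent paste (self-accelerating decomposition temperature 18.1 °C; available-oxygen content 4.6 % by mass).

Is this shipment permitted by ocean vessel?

Yes

Curing-agent paste: self-accelerating decomposition temperature 18.1 °C ≤ 50 °C → Group H-2 (Self-Reactive).
Group H-2 quantity: three 11.2 oz packs = 954.24 g.
954.24 g ≤ 1 kg (ocean vessel limit, Group H-2) — within limit.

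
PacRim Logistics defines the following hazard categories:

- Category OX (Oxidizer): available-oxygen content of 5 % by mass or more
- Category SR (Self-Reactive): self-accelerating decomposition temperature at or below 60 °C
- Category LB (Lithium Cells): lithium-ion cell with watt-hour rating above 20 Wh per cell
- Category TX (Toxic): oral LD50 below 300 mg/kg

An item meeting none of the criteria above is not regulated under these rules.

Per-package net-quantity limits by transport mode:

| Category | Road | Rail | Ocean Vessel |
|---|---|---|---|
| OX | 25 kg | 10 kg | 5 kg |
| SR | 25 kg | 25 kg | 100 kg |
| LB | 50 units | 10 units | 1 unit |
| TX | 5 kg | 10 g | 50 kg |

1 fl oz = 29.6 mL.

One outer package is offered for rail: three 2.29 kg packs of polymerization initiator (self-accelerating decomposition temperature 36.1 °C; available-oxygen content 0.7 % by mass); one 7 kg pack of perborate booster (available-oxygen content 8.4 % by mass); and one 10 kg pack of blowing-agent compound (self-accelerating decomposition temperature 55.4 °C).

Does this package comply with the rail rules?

Polymerization initiator: self-accelerating decomposition temperature 36.1 °C ≤ 60 °C → Category SR (Self-Reactive).
Perborate booster: available-oxygen content 8.4 % by mass ≥ 5 % by mass → Category OX (Oxidizer).
Self-accelerating decomposition temperature 55.4 °C meets the Category SR criterion (Self-Reactive), so the blowing-agent compound is Category SR.
Total Category SR: (three 2.29 kg packs = 6.87 kg) + 10 kg = 16.87 kg.
16.87 kg ≤ 25 kg (rail limit, Category SR) — within limit.
Category OX quantity: 7 kg.
7 kg is within the rail limit of 10 kg for Category OX.
Every hazard category is within its rail limit and no segregation rule is violated.

Yes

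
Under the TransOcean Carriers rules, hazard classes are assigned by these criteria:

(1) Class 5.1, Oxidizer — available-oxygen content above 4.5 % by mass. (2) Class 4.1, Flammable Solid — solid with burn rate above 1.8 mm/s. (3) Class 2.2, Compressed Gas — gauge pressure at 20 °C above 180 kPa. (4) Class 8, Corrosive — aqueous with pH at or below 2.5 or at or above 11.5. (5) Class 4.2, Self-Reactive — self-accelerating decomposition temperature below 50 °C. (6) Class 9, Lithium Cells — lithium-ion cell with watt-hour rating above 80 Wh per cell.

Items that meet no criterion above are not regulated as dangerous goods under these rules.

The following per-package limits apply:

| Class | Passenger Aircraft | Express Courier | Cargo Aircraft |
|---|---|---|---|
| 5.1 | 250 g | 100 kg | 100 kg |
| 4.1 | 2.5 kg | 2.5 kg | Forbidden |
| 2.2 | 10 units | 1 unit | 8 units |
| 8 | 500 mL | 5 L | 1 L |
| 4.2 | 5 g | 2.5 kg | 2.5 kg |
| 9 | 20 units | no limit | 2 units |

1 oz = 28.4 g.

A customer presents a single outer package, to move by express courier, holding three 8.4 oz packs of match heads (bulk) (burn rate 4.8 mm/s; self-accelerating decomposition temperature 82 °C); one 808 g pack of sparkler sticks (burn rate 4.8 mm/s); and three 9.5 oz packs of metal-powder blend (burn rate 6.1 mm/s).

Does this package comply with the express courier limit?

Burn rate 4.8 mm/s meets the Class 4.1 criterion (Flammable Solid), so the match heads (bulk) are Class 4.1.
Burn rate 4.8 mm/s meets the Class 4.1 criterion (Flammable Solid), so the sparkler sticks are Class 4.1.
The metal-powder blend has burn rate 6.1 mm/s, which is > 1.8 mm/s, so it is Class 4.1 (Flammable Solid).
Class 4.1 net quantity: (three 8.4 oz packs = 715.68 g) + 808 g + (three 9.5 oz packs = 809.4 g) = 2333.08 g.
2333.08 g is within the express courier limit of 2.5 kg for Class 4.1.

Yes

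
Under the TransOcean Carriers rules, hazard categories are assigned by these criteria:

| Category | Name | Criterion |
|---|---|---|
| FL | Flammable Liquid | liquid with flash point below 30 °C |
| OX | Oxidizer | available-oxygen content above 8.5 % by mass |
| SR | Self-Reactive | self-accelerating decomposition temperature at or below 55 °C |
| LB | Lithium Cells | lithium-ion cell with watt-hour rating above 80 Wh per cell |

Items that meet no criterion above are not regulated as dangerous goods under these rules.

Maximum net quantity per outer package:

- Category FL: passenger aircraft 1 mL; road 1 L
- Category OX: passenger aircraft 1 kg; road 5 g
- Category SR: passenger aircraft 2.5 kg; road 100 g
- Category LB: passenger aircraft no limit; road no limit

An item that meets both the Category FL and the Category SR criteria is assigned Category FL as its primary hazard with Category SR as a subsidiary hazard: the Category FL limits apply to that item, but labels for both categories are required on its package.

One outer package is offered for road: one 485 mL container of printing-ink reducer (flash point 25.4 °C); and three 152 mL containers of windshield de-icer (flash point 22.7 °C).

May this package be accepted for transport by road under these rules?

Yes

Flash point 25.4 °C meets the Category FL criterion (Flammable Liquid), so the printing-ink reducer is Category FL.
Windshield de-icer: flash point 22.7 °C < 30 °C → Category FL (Flammable Liquid).
Total Category FL: 485 mL + (three 152 mL containers = 456 mL) = 941 mL.
That is within the Category FL road limit of 1 L.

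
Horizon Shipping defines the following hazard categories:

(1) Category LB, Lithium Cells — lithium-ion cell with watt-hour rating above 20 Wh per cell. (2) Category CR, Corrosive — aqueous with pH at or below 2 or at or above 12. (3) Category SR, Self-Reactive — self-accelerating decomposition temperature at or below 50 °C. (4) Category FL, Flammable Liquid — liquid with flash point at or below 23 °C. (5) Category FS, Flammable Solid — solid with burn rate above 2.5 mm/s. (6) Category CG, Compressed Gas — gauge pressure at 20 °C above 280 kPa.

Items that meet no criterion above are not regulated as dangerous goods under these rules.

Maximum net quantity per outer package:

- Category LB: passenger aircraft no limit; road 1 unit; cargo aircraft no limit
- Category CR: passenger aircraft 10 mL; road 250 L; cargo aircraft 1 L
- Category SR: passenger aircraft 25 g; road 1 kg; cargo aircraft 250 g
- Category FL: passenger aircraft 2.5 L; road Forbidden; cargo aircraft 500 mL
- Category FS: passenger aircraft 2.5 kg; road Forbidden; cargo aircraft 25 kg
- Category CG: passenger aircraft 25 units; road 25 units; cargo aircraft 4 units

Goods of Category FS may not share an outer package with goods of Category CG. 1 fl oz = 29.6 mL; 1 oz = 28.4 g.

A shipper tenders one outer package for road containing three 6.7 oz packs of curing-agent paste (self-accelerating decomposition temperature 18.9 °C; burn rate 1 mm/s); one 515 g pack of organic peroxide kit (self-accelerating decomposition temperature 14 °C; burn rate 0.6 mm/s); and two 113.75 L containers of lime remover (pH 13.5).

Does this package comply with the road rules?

No

With self-accelerating decomposition temperature 18.9 °C (≤ 50 °C), the curing-agent paste falls in Category SR.
The organic peroxide kit has self-accelerating decomposition temperature 14 °C, which is ≤ 50 °C, so it is Category SR (Self-Reactive).
The lime remover has pH 13.5, which is ≥ 12, so it is Category CR (Corrosive).
Total Category SR: (three 6.7 oz packs = 570.84 g) + 515 g = 1085.84 g.
1085.84 g > 1 kg (road limit, Category SR) — over the limit.
Category CR quantity: two 113.75 L containers = 227.5 L.
227.5 L ≤ 250 L (road limit, Category CR) — within limit.
The segregation rule (Category FS with Category CG) does not apply to Category SR with Category CR.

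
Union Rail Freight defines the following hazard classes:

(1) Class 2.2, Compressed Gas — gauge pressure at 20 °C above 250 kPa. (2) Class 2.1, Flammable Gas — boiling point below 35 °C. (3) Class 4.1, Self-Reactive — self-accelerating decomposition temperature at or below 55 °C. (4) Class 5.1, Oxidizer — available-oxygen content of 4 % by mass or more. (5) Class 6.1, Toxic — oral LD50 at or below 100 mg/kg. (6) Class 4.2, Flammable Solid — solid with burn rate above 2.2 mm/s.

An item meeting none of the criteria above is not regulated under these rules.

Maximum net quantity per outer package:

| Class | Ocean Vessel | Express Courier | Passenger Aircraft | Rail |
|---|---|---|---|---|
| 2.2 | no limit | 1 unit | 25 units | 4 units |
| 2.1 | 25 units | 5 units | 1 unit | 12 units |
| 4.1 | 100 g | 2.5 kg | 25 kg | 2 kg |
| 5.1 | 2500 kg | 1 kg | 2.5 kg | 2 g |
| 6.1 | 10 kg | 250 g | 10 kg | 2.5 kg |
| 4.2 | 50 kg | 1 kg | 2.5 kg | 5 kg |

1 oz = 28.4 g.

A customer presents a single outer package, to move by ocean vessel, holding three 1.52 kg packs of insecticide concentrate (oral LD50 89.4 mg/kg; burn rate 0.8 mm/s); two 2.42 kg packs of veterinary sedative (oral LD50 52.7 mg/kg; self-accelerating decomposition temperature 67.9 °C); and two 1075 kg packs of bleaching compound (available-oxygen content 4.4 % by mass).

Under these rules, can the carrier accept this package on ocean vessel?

Oral LD50 89.4 mg/kg meets the Class 6.1 criterion (Toxic), so the insecticide concentrate is Class 6.1.
Veterinary sedative: oral LD50 52.7 mg/kg ≤ 100 mg/kg → Class 6.1 (Toxic).
Available-oxygen content 4.4 % by mass meets the Class 5.1 criterion (Oxidizer), so the bleaching compound is Class 5.1.
Total Class 6.1: (three 1.52 kg packs = 4.56 kg) + (two 2.42 kg packs = 4.84 kg) = 9.4 kg.
That is within the Class 6.1 ocean vessel limit of 10 kg.
Class 5.1 quantity: two 1075 kg packs = 2150 kg.
That is within the Class 5.1 ocean vessel limit of 2500 kg.
Every hazard class is within its ocean vessel limit and no segregation rule is violated.

Yes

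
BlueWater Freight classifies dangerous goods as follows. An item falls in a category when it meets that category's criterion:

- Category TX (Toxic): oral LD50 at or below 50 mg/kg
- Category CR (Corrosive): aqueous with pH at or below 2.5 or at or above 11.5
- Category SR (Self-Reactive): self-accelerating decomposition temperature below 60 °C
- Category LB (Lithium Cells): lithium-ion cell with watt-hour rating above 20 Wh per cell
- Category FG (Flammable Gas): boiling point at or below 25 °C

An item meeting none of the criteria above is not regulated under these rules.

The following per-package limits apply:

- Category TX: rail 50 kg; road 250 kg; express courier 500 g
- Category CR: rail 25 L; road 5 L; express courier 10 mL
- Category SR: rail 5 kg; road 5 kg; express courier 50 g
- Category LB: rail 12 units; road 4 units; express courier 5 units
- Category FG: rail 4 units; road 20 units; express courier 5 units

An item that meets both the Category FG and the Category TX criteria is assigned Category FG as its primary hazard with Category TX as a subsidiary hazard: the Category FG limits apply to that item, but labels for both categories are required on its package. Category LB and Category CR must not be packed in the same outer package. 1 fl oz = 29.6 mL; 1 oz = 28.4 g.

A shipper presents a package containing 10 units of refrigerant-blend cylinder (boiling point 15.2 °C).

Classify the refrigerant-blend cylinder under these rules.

With boiling point 15.2 °C (≤ 25 °C), the refrigerant-blend cylinder falls in Category FG.

Category FG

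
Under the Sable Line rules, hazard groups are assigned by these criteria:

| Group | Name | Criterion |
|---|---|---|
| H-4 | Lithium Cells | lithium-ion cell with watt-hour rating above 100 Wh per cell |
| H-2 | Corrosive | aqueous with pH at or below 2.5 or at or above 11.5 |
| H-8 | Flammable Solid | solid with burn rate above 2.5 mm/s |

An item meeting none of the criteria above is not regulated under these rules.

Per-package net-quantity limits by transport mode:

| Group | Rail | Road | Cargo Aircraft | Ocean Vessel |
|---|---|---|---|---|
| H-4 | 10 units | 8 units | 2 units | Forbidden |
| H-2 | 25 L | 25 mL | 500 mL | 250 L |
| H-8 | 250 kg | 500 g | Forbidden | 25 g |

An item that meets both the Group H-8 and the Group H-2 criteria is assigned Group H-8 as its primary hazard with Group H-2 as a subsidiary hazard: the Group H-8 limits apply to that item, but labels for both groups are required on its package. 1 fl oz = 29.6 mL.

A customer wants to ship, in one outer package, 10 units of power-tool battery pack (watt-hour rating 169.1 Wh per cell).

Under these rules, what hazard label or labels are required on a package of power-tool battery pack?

Power-tool battery pack: watt-hour rating 169.1 Wh per cell > 100 Wh per cell → Group H-4 (Lithium Cells).
Only the Group H-4 label is required.

Group H-4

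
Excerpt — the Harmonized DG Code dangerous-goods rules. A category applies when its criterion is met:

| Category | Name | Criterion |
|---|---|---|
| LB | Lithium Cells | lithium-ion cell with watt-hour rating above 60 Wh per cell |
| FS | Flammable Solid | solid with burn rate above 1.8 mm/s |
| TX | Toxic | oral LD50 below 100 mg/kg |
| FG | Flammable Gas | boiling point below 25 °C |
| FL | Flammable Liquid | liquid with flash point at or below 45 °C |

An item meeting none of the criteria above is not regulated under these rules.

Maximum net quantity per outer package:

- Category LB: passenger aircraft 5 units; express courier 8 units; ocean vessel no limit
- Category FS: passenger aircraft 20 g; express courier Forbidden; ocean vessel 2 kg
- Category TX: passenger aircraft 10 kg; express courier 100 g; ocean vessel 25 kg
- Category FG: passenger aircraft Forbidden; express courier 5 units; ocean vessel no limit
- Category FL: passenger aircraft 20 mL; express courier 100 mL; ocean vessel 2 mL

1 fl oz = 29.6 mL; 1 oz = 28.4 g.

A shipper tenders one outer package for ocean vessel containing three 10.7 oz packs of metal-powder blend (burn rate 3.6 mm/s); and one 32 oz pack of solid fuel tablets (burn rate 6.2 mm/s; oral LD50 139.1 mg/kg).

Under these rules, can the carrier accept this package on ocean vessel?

Yes

Burn rate 3.6 mm/s meets the Category FS criterion (Flammable Solid), so the metal-powder blend is Category FS.
The solid fuel tablets have burn rate 6.2 mm/s, which is > 1.8 mm/s, so they are Category FS (Flammable Solid).
Total Category FS: (three 10.7 oz packs = 911.64 g) + (one 32 oz pack = 908.8 g) = 1820.44 g.
That is within the Category FS ocean vessel limit of 2 kg.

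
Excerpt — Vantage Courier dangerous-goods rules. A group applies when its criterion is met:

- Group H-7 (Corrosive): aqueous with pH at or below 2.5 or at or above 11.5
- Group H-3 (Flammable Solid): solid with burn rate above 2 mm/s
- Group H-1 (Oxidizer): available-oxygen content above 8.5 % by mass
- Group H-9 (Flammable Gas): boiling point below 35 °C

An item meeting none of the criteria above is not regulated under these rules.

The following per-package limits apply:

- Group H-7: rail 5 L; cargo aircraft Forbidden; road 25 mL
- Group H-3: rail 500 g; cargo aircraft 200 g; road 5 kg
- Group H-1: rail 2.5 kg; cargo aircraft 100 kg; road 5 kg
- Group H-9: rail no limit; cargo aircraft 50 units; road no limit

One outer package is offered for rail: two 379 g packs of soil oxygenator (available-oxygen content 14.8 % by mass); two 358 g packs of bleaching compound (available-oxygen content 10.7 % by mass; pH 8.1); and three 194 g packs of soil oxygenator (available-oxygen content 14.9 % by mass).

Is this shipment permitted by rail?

Yes

With available-oxygen content 14.8 % by mass (> 8.5 % by mass), the soil oxygenator falls in Group H-1.
With available-oxygen content 10.7 % by mass (> 8.5 % by mass), the bleaching compound falls in Group H-1.
Soil oxygenator: available-oxygen content 14.9 % by mass > 8.5 % by mass → Group H-1 (Oxidizer).
Total Group H-1: (two 379 g packs = 758 g) + (two 358 g packs = 716 g) + (three 194 g packs = 582 g) = 2.056 kg.
2.056 kg is within the rail limit of 2.5 kg for Group H-1.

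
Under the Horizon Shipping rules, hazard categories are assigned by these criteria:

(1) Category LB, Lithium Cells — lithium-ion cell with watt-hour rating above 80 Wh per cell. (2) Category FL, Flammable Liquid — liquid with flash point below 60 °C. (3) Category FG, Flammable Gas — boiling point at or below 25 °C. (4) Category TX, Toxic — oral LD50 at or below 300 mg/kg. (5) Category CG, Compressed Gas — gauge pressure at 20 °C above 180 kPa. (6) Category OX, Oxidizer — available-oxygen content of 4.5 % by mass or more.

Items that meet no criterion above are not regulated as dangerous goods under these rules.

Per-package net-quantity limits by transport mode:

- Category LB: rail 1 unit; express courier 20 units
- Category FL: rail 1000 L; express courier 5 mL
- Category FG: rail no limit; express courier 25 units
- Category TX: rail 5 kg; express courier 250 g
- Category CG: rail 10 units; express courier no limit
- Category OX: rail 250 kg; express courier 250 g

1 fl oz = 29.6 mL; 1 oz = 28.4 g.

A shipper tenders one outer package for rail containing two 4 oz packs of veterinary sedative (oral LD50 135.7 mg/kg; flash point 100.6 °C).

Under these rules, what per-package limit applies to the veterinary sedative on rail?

5 kg

With oral LD50 135.7 mg/kg (≤ 300 mg/kg), the veterinary sedative falls in Category TX.
The rail limit for Category TX is 5 kg.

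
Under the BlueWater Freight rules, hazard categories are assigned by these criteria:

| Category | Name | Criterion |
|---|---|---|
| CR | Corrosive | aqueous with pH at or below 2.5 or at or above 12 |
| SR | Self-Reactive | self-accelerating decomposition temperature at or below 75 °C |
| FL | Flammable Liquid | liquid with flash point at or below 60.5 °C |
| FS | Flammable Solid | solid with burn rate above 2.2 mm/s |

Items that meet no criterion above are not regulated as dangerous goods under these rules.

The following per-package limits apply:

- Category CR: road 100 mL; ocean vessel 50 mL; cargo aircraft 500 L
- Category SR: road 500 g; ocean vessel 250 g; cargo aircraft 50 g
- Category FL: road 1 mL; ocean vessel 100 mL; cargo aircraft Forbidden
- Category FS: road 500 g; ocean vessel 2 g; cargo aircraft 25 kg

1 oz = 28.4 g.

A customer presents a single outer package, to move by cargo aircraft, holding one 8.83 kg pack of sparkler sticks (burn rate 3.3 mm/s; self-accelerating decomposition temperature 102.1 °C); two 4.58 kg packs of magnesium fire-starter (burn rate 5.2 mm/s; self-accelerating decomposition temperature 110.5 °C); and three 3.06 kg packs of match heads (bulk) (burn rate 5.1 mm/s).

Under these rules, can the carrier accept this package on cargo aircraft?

Sparkler sticks: burn rate 3.3 mm/s > 2.2 mm/s → Category FS (Flammable Solid).
The magnesium fire-starter has burn rate 5.2 mm/s, which is > 2.2 mm/s, so it is Category FS (Flammable Solid).
Match heads (bulk): burn rate 5.1 mm/s > 2.2 mm/s → Category FS (Flammable Solid).
Total Category FS: 8.83 kg + (two 4.58 kg packs = 9.16 kg) + (three 3.06 kg packs = 9.18 kg) = 27.17 kg.
27.17 kg exceeds the cargo aircraft limit of 25 kg for Category FS.

No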